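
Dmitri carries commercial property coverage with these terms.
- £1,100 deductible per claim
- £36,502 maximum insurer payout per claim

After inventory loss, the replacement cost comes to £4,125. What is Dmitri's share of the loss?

£1,100

After the deductible, £4,125 − £1,100 = £3,025 remains.
£3,025 is within the £36,502 limit, so the insurer pays £3,025.
Out of pocket: £4,125 − £3,025 = £1,100.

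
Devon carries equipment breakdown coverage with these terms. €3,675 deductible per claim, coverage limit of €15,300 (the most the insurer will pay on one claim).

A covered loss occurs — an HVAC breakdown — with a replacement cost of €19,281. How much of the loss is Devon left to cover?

€3,981

After the deductible, €19,281 − €3,675 = €15,606 remains.
€15,606 exceeds the €15,300 limit, so the insurer pays the limit: €15,300.
Business owner's share is the uncovered remainder: €19,281 − €15,300 = €3,981.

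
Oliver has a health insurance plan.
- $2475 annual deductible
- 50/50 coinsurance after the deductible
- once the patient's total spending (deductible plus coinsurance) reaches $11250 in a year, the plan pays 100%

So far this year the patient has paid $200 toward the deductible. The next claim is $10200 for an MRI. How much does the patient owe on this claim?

$6237.50

$200 of the $2475 deductible is already met, leaving $2275.
The remaining $7925 (= $10200 − $2275) moves to coinsurance.
Coinsurance: $7925 × 50% = $3962.50.
That puts the patient's cost at $2275 + $3962.50 = $6237.50 before any cap.
Total out-of-pocket so far would be $200 + $6237.50 = $6437.50, below the $11250 cap — no reduction.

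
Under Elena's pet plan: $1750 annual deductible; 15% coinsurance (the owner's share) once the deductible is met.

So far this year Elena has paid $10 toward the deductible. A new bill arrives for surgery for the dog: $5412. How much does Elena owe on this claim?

$2290.80

$10 of the $1750 deductible is already met, leaving $1740.
That leaves $5412 − $1740 = $3672 for coinsurance.
15% of $3672 = $550.80 falls to the owner.
Owner responsibility: $1740 + $550.80 = $2290.80.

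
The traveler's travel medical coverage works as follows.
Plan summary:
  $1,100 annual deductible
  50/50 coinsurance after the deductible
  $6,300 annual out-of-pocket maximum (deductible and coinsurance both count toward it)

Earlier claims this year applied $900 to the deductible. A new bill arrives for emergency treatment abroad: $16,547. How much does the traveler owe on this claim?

$5,400

Remaining deductible: $1,100 − $900 = $200.
After the $200 deductible portion, $16,547 − $200 = $16,347 is subject to coinsurance.
50% of $16,347 = $8,173.50 falls to the traveler.
Traveler responsibility before any cap: $200 + $8,173.50 = $8,373.50.
Adding $8,373.50 to the $900 already spent would give $9,273.50, which exceeds the $6,300 cap; the traveler pays just $6,300 − $900 = $5,400.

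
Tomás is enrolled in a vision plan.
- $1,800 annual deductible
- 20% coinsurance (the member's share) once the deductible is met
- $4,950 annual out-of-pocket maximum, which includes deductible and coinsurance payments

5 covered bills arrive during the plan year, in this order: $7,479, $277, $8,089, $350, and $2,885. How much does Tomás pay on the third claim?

#1 ($7,479): $1,800 to deductible, leaving $5,679; member's 20% is $1,135.80. Member pays $2,935.80; OOP now $2,935.80.
#2 ($277): deductible met; 20% of $277 = $55.40. Member owes $55.40 (running OOP $2,991.20).
#3 ($8,089): deductible met; 20% of $8,089 = $1,617.80. Member pays $1,617.80; OOP now $4,609.

$1,617.80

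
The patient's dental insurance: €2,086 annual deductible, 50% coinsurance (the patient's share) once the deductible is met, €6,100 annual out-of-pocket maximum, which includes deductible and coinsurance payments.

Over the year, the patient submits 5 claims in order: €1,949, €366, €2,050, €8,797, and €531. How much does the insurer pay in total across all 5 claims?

Claim 1 (€1,949): entire amount goes to the deductible. Cost to patient: €1,949. OOP to date €1,949. Insurer: €1,949 − €1,949 = €0.
Claim 2 (€366): deductible takes €137, €229 remains; coinsurance €229 × 50% = €114.50. Patient pays €251.50; OOP now €2,200.50. Insurer: €366 − €251.50 = €114.50.
Claim 3 (€2,050): deductible already satisfied, so patient's share is 50% × €2,050 = €1,025. Patient owes €1,025 (running OOP €3,225.50). Plan pays €2,050 − €1,025 = €1,025.
Claim 4 (€8,797): 50% coinsurance on €8,797 = €4,398.50. OOP would hit €7,624 > €6,100, so the cap limits the patient to €6,100 − €3,225.50 = €2,874.50. Plan pays €8,797 − €2,874.50 = €5,922.50.
Claim 5 (€531): deductible met; 50% of €531 = €265.50. Adding that to €6,100 gives €6,365.50, past the €6,100 cap; patient pays only €6,100 − €6,100 = €0. Insurer: €531 − €0 = €531.
Insurer total = bills − patient's total = €13,693 − €6,100 = €7,593.

€7,593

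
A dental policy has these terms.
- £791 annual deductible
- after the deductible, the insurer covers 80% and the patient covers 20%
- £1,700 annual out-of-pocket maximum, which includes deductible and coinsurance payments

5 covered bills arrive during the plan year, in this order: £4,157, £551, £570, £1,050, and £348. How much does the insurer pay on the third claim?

£456

#1 (£4,157): £791 to deductible, leaving £3,366; coinsurance £3,366 × 20% = £673.20. Patient pays £1,464.20; OOP now £1,464.20. Insurer: £4,157 − £1,464.20 = £2,692.80.
#2 (£551): deductible already satisfied, so patient's share is 20% × £551 = £110.20. Patient pays £110.20; OOP now £1,574.40. Insurer: £551 − £110.20 = £440.80.
#3 (£570): 20% coinsurance on £570 = £114. Patient owes £114 (running OOP £1,688.40). Insurer: £570 − £114 = £456.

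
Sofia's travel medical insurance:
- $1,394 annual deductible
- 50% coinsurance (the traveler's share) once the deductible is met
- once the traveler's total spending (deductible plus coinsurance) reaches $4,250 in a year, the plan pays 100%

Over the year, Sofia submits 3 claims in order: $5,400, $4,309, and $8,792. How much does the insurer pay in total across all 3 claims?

Claim 1 — $5,400: $1,394 to deductible, leaving $4,006; traveler's 50% is $2,003. Cost to traveler: $3,397. OOP to date $3,397. Insurer: $5,400 − $3,397 = $2,003.
Claim 2 — $4,309: deductible met; 50% of $4,309 = $2,154.50. That would push OOP to $5,551.50, over the $4,250 cap, so traveler pays $4,250 − $3,397 = $853. Plan pays $4,309 − $853 = $3,456.
Claim 3 — $8,792: 50% coinsurance on $8,792 = $4,396. That would push OOP to $8,646, over the $4,250 cap, so traveler pays $4,250 − $4,250 = $0. Plan pays $8,792 − $0 = $8,792.
Insurer total: $2,003 + $3,456 + $8,792 = $14,251.

$14,251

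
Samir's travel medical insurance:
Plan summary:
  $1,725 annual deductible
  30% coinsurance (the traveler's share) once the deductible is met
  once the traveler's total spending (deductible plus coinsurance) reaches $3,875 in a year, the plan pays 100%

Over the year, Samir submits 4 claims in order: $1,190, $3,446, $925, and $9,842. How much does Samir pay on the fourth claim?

Bill 1, $1,190: fully absorbed by the deductible. Traveler pays $1,190; OOP now $1,190.
Bill 2, $3,446: $535 to deductible, leaving $2,911; traveler's 30% is $873.30. Traveler pays $1,408.30; OOP now $2,598.30.
Bill 3, $925: deductible met; 30% of $925 = $277.50. Traveler owes $277.50 (running OOP $2,875.80).
Bill 4, $9,842: deductible already satisfied, so traveler's share is 30% × $9,842 = $2,952.60. Adding that to $2,875.80 gives $5,828.40, past the $3,875 cap; traveler pays only $3,875 − $2,875.80 = $999.20.

$999.20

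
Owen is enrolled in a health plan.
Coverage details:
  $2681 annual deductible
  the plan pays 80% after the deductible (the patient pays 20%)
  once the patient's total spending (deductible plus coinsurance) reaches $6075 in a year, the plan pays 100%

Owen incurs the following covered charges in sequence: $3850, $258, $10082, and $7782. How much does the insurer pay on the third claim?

Claim 1 ($3850): deductible takes $2681, $1169 remains; coinsurance $1169 × 20% = $233.80. Cost to patient: $2914.80. OOP to date $2914.80. Insurer: $3850 − $2914.80 = $935.20.
Claim 2 ($258): deductible met; 20% of $258 = $51.60. Cost to patient: $51.60. OOP to date $2966.40. Insurer: $258 − $51.60 = $206.40.
Claim 3 ($10082): deductible already satisfied, so patient's share is 20% × $10082 = $2016.40. Patient pays $2016.40; OOP now $4982.80. Plan pays $10082 − $2016.40 = $8065.60.

$8065.60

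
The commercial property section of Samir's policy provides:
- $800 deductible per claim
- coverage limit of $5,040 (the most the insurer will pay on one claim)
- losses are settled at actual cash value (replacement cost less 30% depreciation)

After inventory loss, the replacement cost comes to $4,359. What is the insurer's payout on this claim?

$2,251.30

Actual cash value after 30% depreciation: $4,359 × 70% = $3,051.30.
After the deductible, $3,051.30 − $800 = $2,251.30 remains.
$2,251.30 ≤ $5,040, so the limit doesn't bind; insurer pays $2,251.30.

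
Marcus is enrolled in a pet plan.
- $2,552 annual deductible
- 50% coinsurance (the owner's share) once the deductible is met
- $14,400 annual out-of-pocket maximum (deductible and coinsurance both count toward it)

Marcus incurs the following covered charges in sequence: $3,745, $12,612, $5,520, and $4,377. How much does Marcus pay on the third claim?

#1 ($3,745): deductible takes $2,552, $1,193 remains; coinsurance $1,193 × 50% = $596.50. Owner owes $3,148.50 (running OOP $3,148.50).
#2 ($12,612): 50% coinsurance on $12,612 = $6,306. Cost to owner: $6,306. OOP to date $9,454.50.
#3 ($5,520): deductible already satisfied, so owner's share is 50% × $5,520 = $2,760. Owner owes $2,760 (running OOP $12,214.50).

$2,760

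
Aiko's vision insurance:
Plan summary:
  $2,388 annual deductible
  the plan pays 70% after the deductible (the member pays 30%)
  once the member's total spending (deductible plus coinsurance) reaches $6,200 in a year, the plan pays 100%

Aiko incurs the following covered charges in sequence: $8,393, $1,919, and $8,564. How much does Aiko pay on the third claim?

Claim 1 ($8,393): deductible takes $2,388, $6,005 remains; member's 30% is $1,801.50. Member owes $4,189.50 (running OOP $4,189.50).
Claim 2 ($1,919): deductible already satisfied, so member's share is 30% × $1,919 = $575.70. Cost to member: $575.70. OOP to date $4,765.20.
Claim 3 ($8,564): 30% coinsurance on $8,564 = $2,569.20. That would push OOP to $7,334.40, over the $6,200 cap, so member pays $6,200 − $4,765.20 = $1,434.80.

$1,434.80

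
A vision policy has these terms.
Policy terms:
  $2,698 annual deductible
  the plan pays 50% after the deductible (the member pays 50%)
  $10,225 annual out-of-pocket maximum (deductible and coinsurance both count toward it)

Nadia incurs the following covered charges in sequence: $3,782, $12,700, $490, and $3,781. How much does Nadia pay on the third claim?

$245

#1 ($3,782): $2,698 to deductible, leaving $1,084; member's 50% is $542. Member owes $3,240 (running OOP $3,240).
#2 ($12,700): deductible already satisfied, so member's share is 50% × $12,700 = $6,350. Member owes $6,350 (running OOP $9,590).
#3 ($490): 50% coinsurance on $490 = $245. Member pays $245; OOP now $9,835.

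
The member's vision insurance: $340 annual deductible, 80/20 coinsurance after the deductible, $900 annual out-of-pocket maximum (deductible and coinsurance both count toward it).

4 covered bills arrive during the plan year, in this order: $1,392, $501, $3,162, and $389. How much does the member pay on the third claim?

Claim 1 — $1,392: $340 to deductible, leaving $1,052; 20% of $1,052 = $210.40. Cost to member: $550.40. OOP to date $550.40.
Claim 2 — $501: deductible met; 20% of $501 = $100.20. Member owes $100.20 (running OOP $650.60).
Claim 3 — $3,162: deductible met; 20% of $3,162 = $632.40. That would push OOP to $1,283, over the $900 cap, so member pays $900 − $650.60 = $249.40.

$249.40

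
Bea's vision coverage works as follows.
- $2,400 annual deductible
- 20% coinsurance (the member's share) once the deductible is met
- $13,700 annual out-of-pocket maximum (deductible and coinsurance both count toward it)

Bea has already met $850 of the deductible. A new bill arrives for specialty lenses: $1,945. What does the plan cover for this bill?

Remaining deductible: $2,400 − $850 = $1,550.
That leaves $1,945 − $1,550 = $395 for coinsurance.
20% of $395 = $79 falls to the member.
Member responsibility before any cap: $1,550 + $79 = $1,629.
Total out-of-pocket so far would be $850 + $1,629 = $2,479, below the $13,700 cap — no reduction.
The plan picks up $1,945 − $1,629 = $316.

$316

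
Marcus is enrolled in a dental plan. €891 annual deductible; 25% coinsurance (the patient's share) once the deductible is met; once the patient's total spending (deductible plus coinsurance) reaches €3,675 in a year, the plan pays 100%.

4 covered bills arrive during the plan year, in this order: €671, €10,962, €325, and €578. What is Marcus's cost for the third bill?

Bill 1, €671: all of it applies to the deductible. Patient pays €671; OOP now €671.
Bill 2, €10,962: deductible takes €220, €10,742 remains; patient's 25% is €2,685.50. Patient pays €2,905.50; OOP now €3,576.50.
Bill 3, €325: 25% coinsurance on €325 = €81.25. Patient owes €81.25 (running OOP €3,657.75).

€81.25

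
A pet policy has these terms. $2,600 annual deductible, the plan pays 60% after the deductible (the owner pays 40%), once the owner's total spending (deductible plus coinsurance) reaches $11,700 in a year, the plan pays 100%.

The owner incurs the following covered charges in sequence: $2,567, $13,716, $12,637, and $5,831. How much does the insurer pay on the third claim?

#1 ($2,567): entire amount goes to the deductible. Owner owes $2,567 (running OOP $2,567). Insurer: $2,567 − $2,567 = $0.
#2 ($13,716): $33 to deductible, leaving $13,683; 40% of $13,683 = $5,473.20. Cost to owner: $5,506.20. OOP to date $8,073.20. Insurer: $13,716 − $5,506.20 = $8,209.80.
#3 ($12,637): deductible already satisfied, so owner's share is 40% × $12,637 = $5,054.80. OOP would hit $13,128 > $11,700, so the cap limits the owner to $11,700 − $8,073.20 = $3,626.80. Insurer: $12,637 − $3,626.80 = $9,010.20.

$9,010.20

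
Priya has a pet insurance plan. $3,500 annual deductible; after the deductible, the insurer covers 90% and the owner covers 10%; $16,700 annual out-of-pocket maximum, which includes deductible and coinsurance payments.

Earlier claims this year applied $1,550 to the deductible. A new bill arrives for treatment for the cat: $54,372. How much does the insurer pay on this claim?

Deductible still to meet: $3,500 − $1,550 = $1,950.
After the $1,950 deductible portion, $54,372 − $1,950 = $52,422 is subject to coinsurance.
10% of $52,422 = $5,242.20 falls to the owner.
Owner responsibility before any cap: $1,950 + $5,242.20 = $7,192.20.
Total out-of-pocket so far would be $1,550 + $7,192.20 = $8,742.20, below the $16,700 cap — no reduction.
The insurer covers the remainder: $54,372 − $7,192.20 = $47,179.80.

$47,179.80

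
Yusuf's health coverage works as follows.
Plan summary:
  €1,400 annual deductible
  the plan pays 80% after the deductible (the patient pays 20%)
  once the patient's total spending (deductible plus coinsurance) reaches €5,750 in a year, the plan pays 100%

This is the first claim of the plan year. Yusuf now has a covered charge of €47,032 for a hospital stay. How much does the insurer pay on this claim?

€41,282

The full €1,400 deductible is still open; €1,400 of this bill applies to it.
The remaining €45,632 (= €47,032 − €1,400) moves to coinsurance.
Coinsurance: €45,632 × 20% = €9,126.40.
That puts the patient's cost at €1,400 + €9,126.40 = €10,526.40 before any cap.
That would bring total out-of-pocket to €10,526.40, past the €5,750 cap. The patient is capped at €5,750 − €0 = €5,750 on this claim.
The plan picks up €47,032 − €5,750 = €41,282.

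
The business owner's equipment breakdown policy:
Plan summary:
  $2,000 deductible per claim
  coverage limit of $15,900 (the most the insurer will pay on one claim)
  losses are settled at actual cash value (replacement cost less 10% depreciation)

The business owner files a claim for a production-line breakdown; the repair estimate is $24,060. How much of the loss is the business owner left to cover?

At 10% depreciation, ACV = $24,060 − $2,406 = $21,654.
Subtract the deductible: $21,654 − $2,000 = $19,654.
$19,654 exceeds the $15,900 limit, so the insurer pays the limit: $15,900.
Out of pocket: $24,060 − $15,900 = $8,160.

$8,160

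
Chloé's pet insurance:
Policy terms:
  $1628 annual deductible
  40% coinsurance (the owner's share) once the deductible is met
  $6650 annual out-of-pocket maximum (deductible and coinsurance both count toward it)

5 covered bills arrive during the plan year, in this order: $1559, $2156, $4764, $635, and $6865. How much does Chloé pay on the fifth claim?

Bill 1, $1559: fully absorbed by the deductible. Owner owes $1559 (running OOP $1559).
Bill 2, $2156: $69 finishes the deductible; $2087 goes to coinsurance; 40% of $2087 = $834.80. Owner owes $903.80 (running OOP $2462.80).
Bill 3, $4764: deductible already satisfied, so owner's share is 40% × $4764 = $1905.60. Cost to owner: $1905.60. OOP to date $4368.40.
Bill 4, $635: 40% coinsurance on $635 = $254. Owner pays $254; OOP now $4622.40.
Bill 5, $6865: deductible met; 40% of $6865 = $2746. Adding that to $4622.40 gives $7368.40, past the $6650 cap; owner pays only $6650 − $4622.40 = $2027.60.

$2027.60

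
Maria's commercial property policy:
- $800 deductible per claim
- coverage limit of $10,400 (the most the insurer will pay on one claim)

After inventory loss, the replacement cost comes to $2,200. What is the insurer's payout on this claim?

After the deductible, $2,200 − $800 = $1,400 remains.
That's under the $10,400 cap, so the insurer reimburses the full $1,400.

$1,400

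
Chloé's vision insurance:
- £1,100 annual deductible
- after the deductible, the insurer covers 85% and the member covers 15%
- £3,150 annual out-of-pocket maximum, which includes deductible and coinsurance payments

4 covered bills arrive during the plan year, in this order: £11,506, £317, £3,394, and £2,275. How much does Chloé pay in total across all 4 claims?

£3,150

Claim 1 (£11,506): deductible takes £1,100, £10,406 remains; member's 15% is £1,560.90. Member pays £2,660.90; OOP now £2,660.90.
Claim 2 (£317): deductible met; 15% of £317 = £47.55. Member owes £47.55 (running OOP £2,708.45).
Claim 3 (£3,394): deductible met; 15% of £3,394 = £509.10. OOP would hit £3,217.55 > £3,150, so the cap limits the member to £3,150 − £2,708.45 = £441.55.
Claim 4 (£2,275): 15% coinsurance on £2,275 = £341.25. Adding that to £3,150 gives £3,491.25, past the £3,150 cap; member pays only £3,150 − £3,150 = £0.
Summing the member's payments: £2,660.90 + £47.55 + £441.55 + £0 = £3,150.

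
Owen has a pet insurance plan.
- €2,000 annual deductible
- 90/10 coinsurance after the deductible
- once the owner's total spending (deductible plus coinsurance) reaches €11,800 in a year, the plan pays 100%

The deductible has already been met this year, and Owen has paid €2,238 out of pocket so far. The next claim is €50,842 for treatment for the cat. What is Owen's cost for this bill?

€5,084.20

The deductible is already satisfied, so the full bill goes to coinsurance.
Coinsurance: €50,842 × 10% = €5,084.20.
Cumulative spending €2,238 + €5,084.20 = €7,322.20 stays under the €11,800 maximum.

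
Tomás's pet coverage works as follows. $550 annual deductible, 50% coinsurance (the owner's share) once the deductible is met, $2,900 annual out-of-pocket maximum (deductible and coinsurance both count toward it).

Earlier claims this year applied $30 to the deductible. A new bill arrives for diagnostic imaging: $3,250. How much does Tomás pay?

Remaining deductible: $550 − $30 = $520.
That leaves $3,250 − $520 = $2,730 for coinsurance.
Owner's 50% share of $2,730 is $1,365.
Owner responsibility before any cap: $520 + $1,365 = $1,885.
Year-to-date out-of-pocket becomes $30 + $1,885 = $1,915, still under the $2,900 maximum, so no cap applies.

$1,885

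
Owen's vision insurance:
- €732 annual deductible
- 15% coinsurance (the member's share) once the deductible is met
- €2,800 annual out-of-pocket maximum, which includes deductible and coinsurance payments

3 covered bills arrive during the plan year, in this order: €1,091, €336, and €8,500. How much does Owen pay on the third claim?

€1,275

Claim 1 (€1,091): deductible takes €732, €359 remains; 15% of €359 = €53.85. Member pays €785.85; OOP now €785.85.
Claim 2 (€336): 15% coinsurance on €336 = €50.40. Cost to member: €50.40. OOP to date €836.25.
Claim 3 (€8,500): 15% coinsurance on €8,500 = €1,275. Member pays €1,275; OOP now €2,111.25.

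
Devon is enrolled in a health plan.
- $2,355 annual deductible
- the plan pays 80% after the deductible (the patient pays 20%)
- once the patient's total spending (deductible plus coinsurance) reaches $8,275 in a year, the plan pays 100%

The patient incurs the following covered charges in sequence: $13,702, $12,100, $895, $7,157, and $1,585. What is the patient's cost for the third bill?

$179

Bill 1, $13,702: $2,355 to deductible, leaving $11,347; 20% of $11,347 = $2,269.40. Patient owes $4,624.40 (running OOP $4,624.40).
Bill 2, $12,100: deductible met; 20% of $12,100 = $2,420. Cost to patient: $2,420. OOP to date $7,044.40.
Bill 3, $895: deductible met; 20% of $895 = $179. Patient owes $179 (running OOP $7,223.40).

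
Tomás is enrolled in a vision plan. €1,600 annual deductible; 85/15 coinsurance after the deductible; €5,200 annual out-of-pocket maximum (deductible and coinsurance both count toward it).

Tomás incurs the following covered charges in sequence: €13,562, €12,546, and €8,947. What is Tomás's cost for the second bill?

Bill 1, €13,562: €1,600 finishes the deductible; €11,962 goes to coinsurance; coinsurance €11,962 × 15% = €1,794.30. Member owes €3,394.30 (running OOP €3,394.30).
Bill 2, €12,546: deductible already satisfied, so member's share is 15% × €12,546 = €1,881.90. Adding that to €3,394.30 gives €5,276.20, past the €5,200 cap; member pays only €5,200 − €3,394.30 = €1,805.70.

€1,805.70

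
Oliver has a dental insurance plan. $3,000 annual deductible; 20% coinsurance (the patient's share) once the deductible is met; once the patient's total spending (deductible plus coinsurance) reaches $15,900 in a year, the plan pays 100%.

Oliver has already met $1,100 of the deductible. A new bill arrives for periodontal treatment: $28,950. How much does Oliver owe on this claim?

Remaining deductible: $3,000 − $1,100 = $1,900.
The remaining $27,050 (= $28,950 − $1,900) moves to coinsurance.
Patient's 20% share of $27,050 is $5,410.
Patient responsibility before any cap: $1,900 + $5,410 = $7,310.
Year-to-date out-of-pocket becomes $1,100 + $7,310 = $8,410, still under the $15,900 maximum, so no cap applies.

$7,310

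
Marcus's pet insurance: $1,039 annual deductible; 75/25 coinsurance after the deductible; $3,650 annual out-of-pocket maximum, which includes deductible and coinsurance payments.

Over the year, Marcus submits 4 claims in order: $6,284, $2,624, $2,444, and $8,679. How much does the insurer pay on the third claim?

#1 ($6,284): deductible takes $1,039, $5,245 remains; coinsurance $5,245 × 25% = $1,311.25. Owner pays $2,350.25; OOP now $2,350.25. Plan pays $6,284 − $2,350.25 = $3,933.75.
#2 ($2,624): 25% coinsurance on $2,624 = $656. Cost to owner: $656. OOP to date $3,006.25. Plan pays $2,624 − $656 = $1,968.
#3 ($2,444): deductible already satisfied, so owner's share is 25% × $2,444 = $611. Owner pays $611; OOP now $3,617.25. Plan pays $2,444 − $611 = $1,833.

$1,833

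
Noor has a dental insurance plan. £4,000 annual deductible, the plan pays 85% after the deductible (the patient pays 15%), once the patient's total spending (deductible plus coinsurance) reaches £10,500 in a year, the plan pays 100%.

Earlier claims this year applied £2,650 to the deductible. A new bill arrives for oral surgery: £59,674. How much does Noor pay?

£7,850

£2,650 of the £4,000 deductible is already met, leaving £1,350.
That leaves £59,674 − £1,350 = £58,324 for coinsurance.
15% of £58,324 = £8,748.60 falls to the patient.
That puts the patient's cost at £1,350 + £8,748.60 = £10,098.60 before any cap.
That would bring total out-of-pocket to £12,748.60, past the £10,500 cap. The patient is capped at £10,500 − £2,650 = £7,850 on this claim.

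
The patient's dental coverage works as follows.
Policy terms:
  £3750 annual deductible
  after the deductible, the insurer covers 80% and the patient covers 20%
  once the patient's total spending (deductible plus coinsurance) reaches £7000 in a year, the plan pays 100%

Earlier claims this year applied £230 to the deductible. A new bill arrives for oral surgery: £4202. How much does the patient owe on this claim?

£3656.40

Deductible still to meet: £3750 − £230 = £3520.
That leaves £4202 − £3520 = £682 for coinsurance.
20% of £682 = £136.40 falls to the patient.
Patient responsibility before any cap: £3520 + £136.40 = £3656.40.
Total out-of-pocket so far would be £230 + £3656.40 = £3886.40, below the £7000 cap — no reduction.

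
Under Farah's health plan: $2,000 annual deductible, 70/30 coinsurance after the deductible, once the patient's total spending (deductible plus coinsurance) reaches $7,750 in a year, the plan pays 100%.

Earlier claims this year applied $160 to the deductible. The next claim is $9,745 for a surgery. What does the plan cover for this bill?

$160 of the $2,000 deductible is already met, leaving $1,840.
After the $1,840 deductible portion, $9,745 − $1,840 = $7,905 is subject to coinsurance.
Patient's 30% share of $7,905 is $2,371.50.
So the patient owes $1,840 + $2,371.50 = $4,211.50 before any cap.
Total out-of-pocket so far would be $160 + $4,211.50 = $4,371.50, below the $7,750 cap — no reduction.
The plan picks up $9,745 − $4,211.50 = $5,533.50.

$5,533.50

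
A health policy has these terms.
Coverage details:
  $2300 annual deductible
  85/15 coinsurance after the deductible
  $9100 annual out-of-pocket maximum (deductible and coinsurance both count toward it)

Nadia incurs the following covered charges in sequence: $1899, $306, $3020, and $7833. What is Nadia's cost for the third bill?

Bill 1, $1899: entire amount goes to the deductible. Cost to patient: $1899. OOP to date $1899.
Bill 2, $306: fully absorbed by the deductible. Cost to patient: $306. OOP to date $2205.
Bill 3, $3020: $95 finishes the deductible; $2925 goes to coinsurance; patient's 15% is $438.75. Patient owes $533.75 (running OOP $2738.75).

$533.75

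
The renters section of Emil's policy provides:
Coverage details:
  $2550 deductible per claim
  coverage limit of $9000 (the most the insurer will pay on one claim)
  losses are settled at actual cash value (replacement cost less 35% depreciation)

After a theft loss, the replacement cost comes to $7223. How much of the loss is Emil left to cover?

$5078.05

Depreciate 35%: the covered value is $7223 × 0.65 = $4694.95.
After the deductible, $4694.95 − $2550 = $2144.95 remains.
That's under the $9000 cap, so the insurer reimburses the full $2144.95.
Tenant's share is the uncovered remainder: $7223 − $2144.95 = $5078.05.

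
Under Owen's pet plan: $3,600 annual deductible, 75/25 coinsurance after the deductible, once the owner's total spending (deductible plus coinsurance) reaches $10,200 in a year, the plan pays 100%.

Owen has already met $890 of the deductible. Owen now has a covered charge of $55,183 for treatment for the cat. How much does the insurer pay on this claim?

$45,873

Remaining deductible: $3,600 − $890 = $2,710.
The remaining $52,473 (= $55,183 − $2,710) moves to coinsurance.
Owner's 25% share of $52,473 is $13,118.25.
So the owner owes $2,710 + $13,118.25 = $15,828.25 before any cap.
Year-to-date out-of-pocket would reach $890 + $15,828.25 = $16,718.25, above the $10,200 maximum, so the owner pays only $10,200 − $890 = $9,310.
Insurer pays the balance: $55,183 − $9,310 = $45,873.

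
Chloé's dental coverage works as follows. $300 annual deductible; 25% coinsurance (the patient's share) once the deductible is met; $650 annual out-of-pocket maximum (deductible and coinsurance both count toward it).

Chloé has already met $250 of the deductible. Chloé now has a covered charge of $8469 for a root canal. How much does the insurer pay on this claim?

$8069

Deductible still to meet: $300 − $250 = $50.
After the $50 deductible portion, $8469 − $50 = $8419 is subject to coinsurance.
Patient's 25% share of $8419 is $2104.75.
That puts the patient's cost at $50 + $2104.75 = $2154.75 before any cap.
That would bring total out-of-pocket to $2404.75, past the $650 cap. The patient is capped at $650 − $250 = $400 on this claim.
The insurer covers the remainder: $8469 − $400 = $8069.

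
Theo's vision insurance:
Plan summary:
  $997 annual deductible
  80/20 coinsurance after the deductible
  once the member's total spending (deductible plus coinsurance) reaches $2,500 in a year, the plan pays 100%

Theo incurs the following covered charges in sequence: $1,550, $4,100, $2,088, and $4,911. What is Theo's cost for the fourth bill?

$154.80

Bill 1, $1,550: $997 finishes the deductible; $553 goes to coinsurance; coinsurance $553 × 20% = $110.60. Member pays $1,107.60; OOP now $1,107.60.
Bill 2, $4,100: deductible already satisfied, so member's share is 20% × $4,100 = $820. Member pays $820; OOP now $1,927.60.
Bill 3, $2,088: 20% coinsurance on $2,088 = $417.60. Cost to member: $417.60. OOP to date $2,345.20.
Bill 4, $4,911: deductible already satisfied, so member's share is 20% × $4,911 = $982.20. OOP would hit $3,327.40 > $2,500, so the cap limits the member to $2,500 − $2,345.20 = $154.80.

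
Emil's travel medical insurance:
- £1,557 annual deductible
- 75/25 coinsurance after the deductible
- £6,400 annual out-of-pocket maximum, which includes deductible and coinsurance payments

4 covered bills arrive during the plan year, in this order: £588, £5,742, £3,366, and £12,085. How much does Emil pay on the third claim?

Claim 1 (£588): all of it applies to the deductible. Traveler owes £588 (running OOP £588).
Claim 2 (£5,742): £969 finishes the deductible; £4,773 goes to coinsurance; coinsurance £4,773 × 25% = £1,193.25. Traveler owes £2,162.25 (running OOP £2,750.25).
Claim 3 (£3,366): deductible already satisfied, so traveler's share is 25% × £3,366 = £841.50. Traveler pays £841.50; OOP now £3,591.75.

£841.50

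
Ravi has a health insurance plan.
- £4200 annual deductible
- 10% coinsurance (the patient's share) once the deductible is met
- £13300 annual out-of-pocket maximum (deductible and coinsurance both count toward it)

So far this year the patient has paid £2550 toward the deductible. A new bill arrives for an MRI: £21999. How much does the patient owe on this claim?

£3684.90

Remaining deductible: £4200 − £2550 = £1650.
The remaining £20349 (= £21999 − £1650) moves to coinsurance.
Patient's 10% share of £20349 is £2034.90.
That puts the patient's cost at £1650 + £2034.90 = £3684.90 before any cap.
Cumulative spending £2550 + £3684.90 = £6234.90 stays under the £13300 maximum.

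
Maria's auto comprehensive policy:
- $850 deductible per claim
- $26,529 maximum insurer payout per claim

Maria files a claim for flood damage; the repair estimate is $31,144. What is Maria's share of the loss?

$4,615

After the deductible, $31,144 − $850 = $30,294 remains.
$30,294 exceeds the $26,529 limit, so the insurer pays the limit: $26,529.
The policyholder bears the rest of the original loss: $31,144 − $26,529 = $4,615.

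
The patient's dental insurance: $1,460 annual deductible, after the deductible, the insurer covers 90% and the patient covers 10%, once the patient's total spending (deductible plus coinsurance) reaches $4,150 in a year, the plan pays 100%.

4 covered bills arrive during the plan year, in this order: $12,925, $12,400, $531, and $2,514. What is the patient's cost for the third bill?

Claim 1 ($12,925): deductible takes $1,460, $11,465 remains; 10% of $11,465 = $1,146.50. Patient pays $2,606.50; OOP now $2,606.50.
Claim 2 ($12,400): deductible already satisfied, so patient's share is 10% × $12,400 = $1,240. Patient owes $1,240 (running OOP $3,846.50).
Claim 3 ($531): deductible met; 10% of $531 = $53.10. Patient owes $53.10 (running OOP $3,899.60).

$53.10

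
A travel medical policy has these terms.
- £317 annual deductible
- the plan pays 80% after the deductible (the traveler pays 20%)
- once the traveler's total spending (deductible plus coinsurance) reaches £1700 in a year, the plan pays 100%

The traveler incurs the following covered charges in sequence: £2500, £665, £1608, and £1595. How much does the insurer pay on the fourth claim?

Claim 1 (£2500): deductible takes £317, £2183 remains; coinsurance £2183 × 20% = £436.60. Traveler pays £753.60; OOP now £753.60. Insurer: £2500 − £753.60 = £1746.40.
Claim 2 (£665): deductible already satisfied, so traveler's share is 20% × £665 = £133. Traveler owes £133 (running OOP £886.60). Plan pays £665 − £133 = £532.
Claim 3 (£1608): 20% coinsurance on £1608 = £321.60. Traveler owes £321.60 (running OOP £1208.20). Plan pays £1608 − £321.60 = £1286.40.
Claim 4 (£1595): 20% coinsurance on £1595 = £319. Cost to traveler: £319. OOP to date £1527.20. Insurer: £1595 − £319 = £1276.

£1276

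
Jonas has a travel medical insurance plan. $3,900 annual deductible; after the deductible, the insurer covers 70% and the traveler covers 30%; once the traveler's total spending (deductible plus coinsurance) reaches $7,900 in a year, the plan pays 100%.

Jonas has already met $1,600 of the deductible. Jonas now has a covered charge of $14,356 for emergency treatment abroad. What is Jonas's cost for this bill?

$1,600 of the $3,900 deductible is already met, leaving $2,300.
The remaining $12,056 (= $14,356 − $2,300) moves to coinsurance.
Coinsurance: $12,056 × 30% = $3,616.80.
So the traveler owes $2,300 + $3,616.80 = $5,916.80 before any cap.
Total out-of-pocket so far would be $1,600 + $5,916.80 = $7,516.80, below the $7,900 cap — no reduction.

$5,916.80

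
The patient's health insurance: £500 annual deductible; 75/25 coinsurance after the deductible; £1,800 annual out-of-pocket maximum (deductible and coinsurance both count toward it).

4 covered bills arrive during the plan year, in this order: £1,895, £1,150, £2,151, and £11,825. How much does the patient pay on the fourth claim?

£126

Claim 1 (£1,895): £500 to deductible, leaving £1,395; 25% of £1,395 = £348.75. Cost to patient: £848.75. OOP to date £848.75.
Claim 2 (£1,150): deductible met; 25% of £1,150 = £287.50. Patient owes £287.50 (running OOP £1,136.25).
Claim 3 (£2,151): 25% coinsurance on £2,151 = £537.75. Patient owes £537.75 (running OOP £1,674).
Claim 4 (£11,825): 25% coinsurance on £11,825 = £2,956.25. Adding that to £1,674 gives £4,630.25, past the £1,800 cap; patient pays only £1,800 − £1,674 = £126.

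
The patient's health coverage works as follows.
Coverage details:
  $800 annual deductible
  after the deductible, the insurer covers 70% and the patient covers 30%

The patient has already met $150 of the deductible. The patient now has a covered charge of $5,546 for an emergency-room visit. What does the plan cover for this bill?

$3,427.20

$150 of the $800 deductible is already met, leaving $650.
That leaves $5,546 − $650 = $4,896 for coinsurance.
Coinsurance: $4,896 × 30% = $1,468.80.
So the patient owes $650 + $1,468.80 = $2,118.80.
Insurer pays the balance: $5,546 − $2,118.80 = $3,427.20.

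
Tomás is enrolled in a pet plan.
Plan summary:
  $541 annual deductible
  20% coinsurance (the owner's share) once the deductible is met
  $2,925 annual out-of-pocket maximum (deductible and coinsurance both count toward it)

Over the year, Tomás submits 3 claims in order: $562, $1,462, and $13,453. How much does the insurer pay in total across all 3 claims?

Claim 1 — $562: deductible takes $541, $21 remains; owner's 20% is $4.20. Cost to owner: $545.20. OOP to date $545.20. Plan pays $562 − $545.20 = $16.80.
Claim 2 — $1,462: deductible met; 20% of $1,462 = $292.40. Owner pays $292.40; OOP now $837.60. Plan pays $1,462 − $292.40 = $1,169.60.
Claim 3 — $13,453: deductible met; 20% of $13,453 = $2,690.60. That would push OOP to $3,528.20, over the $2,925 cap, so owner pays $2,925 − $837.60 = $2,087.40. Plan pays $13,453 − $2,087.40 = $11,365.60.
Insurer total: $16.80 + $1,169.60 + $11,365.60 = $12,552.

$12,552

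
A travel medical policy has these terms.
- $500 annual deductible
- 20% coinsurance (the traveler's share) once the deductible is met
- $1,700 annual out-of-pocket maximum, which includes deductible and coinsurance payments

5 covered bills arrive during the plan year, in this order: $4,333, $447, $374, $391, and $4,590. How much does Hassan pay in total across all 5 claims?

$1,700

#1 ($4,333): $500 to deductible, leaving $3,833; 20% of $3,833 = $766.60. Traveler pays $1,266.60; OOP now $1,266.60.
#2 ($447): 20% coinsurance on $447 = $89.40. Traveler pays $89.40; OOP now $1,356.
#3 ($374): deductible met; 20% of $374 = $74.80. Traveler pays $74.80; OOP now $1,430.80.
#4 ($391): deductible met; 20% of $391 = $78.20. Traveler pays $78.20; OOP now $1,509.
#5 ($4,590): 20% coinsurance on $4,590 = $918. Adding that to $1,509 gives $2,427, past the $1,700 cap; traveler pays only $1,700 − $1,509 = $191.
Total paid by the traveler: $1,266.60 + $89.40 + $74.80 + $78.20 + $191 = $1,700.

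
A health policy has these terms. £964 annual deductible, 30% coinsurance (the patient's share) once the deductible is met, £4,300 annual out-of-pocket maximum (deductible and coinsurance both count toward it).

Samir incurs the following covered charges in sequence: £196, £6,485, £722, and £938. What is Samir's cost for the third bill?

#1 (£196): entire amount goes to the deductible. Cost to patient: £196. OOP to date £196.
#2 (£6,485): deductible takes £768, £5,717 remains; coinsurance £5,717 × 30% = £1,715.10. Patient owes £2,483.10 (running OOP £2,679.10).
#3 (£722): deductible already satisfied, so patient's share is 30% × £722 = £216.60. Cost to patient: £216.60. OOP to date £2,895.70.

£216.60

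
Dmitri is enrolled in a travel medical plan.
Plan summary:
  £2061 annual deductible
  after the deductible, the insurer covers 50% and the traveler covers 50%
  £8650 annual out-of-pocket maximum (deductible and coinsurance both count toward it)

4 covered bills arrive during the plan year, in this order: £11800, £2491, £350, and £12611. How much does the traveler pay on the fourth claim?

£299

Bill 1, £11800: £2061 to deductible, leaving £9739; traveler's 50% is £4869.50. Traveler owes £6930.50 (running OOP £6930.50).
Bill 2, £2491: deductible already satisfied, so traveler's share is 50% × £2491 = £1245.50. Traveler owes £1245.50 (running OOP £8176).
Bill 3, £350: deductible already satisfied, so traveler's share is 50% × £350 = £175. Traveler pays £175; OOP now £8351.
Bill 4, £12611: deductible already satisfied, so traveler's share is 50% × £12611 = £6305.50. Adding that to £8351 gives £14656.50, past the £8650 cap; traveler pays only £8650 − £8351 = £299.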